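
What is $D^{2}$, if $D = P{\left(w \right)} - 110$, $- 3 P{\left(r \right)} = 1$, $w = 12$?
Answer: $\frac{109561}{9} \approx 12173.0$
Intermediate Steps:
$P{\left(r \right)} = - \frac{1}{3}$ ($P{\left(r \right)} = \left(- \frac{1}{3}\right) 1 = - \frac{1}{3}$)
$D = - \frac{331}{3}$ ($D = - \frac{1}{3} - 110 = - \frac{331}{3} \approx -110.33$)
$D^{2} = \left(- \frac{331}{3}\right)^{2} = \frac{109561}{9}$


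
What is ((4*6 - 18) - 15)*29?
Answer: -261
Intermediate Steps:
((4*6 - 18) - 15)*29 = ((24 - 18) - 15)*29 = (6 - 15)*29 = -9*29 = -261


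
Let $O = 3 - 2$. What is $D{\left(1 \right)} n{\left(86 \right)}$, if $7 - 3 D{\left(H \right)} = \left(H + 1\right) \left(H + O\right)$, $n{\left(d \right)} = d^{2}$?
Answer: $7396$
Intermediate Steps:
$O = 1$ ($O = 3 - 2 = 1$)
$D{\left(H \right)} = \frac{7}{3} - \frac{\left(1 + H\right)^{2}}{3}$ ($D{\left(H \right)} = \frac{7}{3} - \frac{\left(H + 1\right) \left(H + 1\right)}{3} = \frac{7}{3} - \frac{\left(1 + H\right) \left(1 + H\right)}{3} = \frac{7}{3} - \frac{\left(1 + H\right)^{2}}{3}$)
$D{\left(1 \right)} n{\left(86 \right)} = \left(2 - \frac{2}{3} - \frac{1^{2}}{3}\right) 86^{2} = \left(2 - \frac{2}{3} - \frac{1}{3}\right) 7396 = 1 \cdot 7396 = 7396$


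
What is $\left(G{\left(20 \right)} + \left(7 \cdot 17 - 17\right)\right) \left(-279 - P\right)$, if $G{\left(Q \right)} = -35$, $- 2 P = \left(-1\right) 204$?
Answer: $-25527$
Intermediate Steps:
$P = 102$ ($P = - \frac{\left(-1\right) 204}{2} = \left(- \frac{1}{2}\right) \left(-204\right) = 102$)
$\left(G{\left(20 \right)} + \left(7 \cdot 17 - 17\right)\right) \left(-279 - P\right) = \left(-35 + \left(7 \cdot 17 - 17\right)\right) \left(-279 - 102\right) = \left(-35 + \left(119 - 17\right)\right) \left(-279 - 102\right) = \left(-35 + 102\right) \left(-381\right) = 67 \left(-381\right) = -25527$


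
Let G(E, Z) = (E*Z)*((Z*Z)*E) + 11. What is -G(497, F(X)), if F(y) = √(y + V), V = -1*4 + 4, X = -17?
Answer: -11 + 4199153*I*√17 ≈ -11.0 + 1.7314e+7*I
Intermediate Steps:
V = 0 (V = -4 + 4 = 0)
F(y) = √y (F(y) = √(y + 0) = √y)
G(E, Z) = 11 + E²*Z³ (G(E, Z) = (E*Z)*(Z²*E) + 11 = (E*Z)*(E*Z²) + 11 = E²*Z³ + 11 = 11 + E²*Z³)
-G(497, F(X)) = -(11 + 497²*(√(-17))³) = -(11 + 247009*(I*√17)³) = -(11 + 247009*(-17*I*√17)) = -(11 - 4199153*I*√17) = -11 + 4199153*I*√17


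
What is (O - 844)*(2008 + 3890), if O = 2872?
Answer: 11961144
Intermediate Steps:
(O - 844)*(2008 + 3890) = (2872 - 844)*(2008 + 3890) = 2028*5898 = 11961144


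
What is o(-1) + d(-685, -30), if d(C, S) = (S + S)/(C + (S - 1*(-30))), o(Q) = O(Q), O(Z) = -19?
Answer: -2591/137 ≈ -18.912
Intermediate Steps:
o(Q) = -19
d(C, S) = 2*S/(30 + C + S) (d(C, S) = (2*S)/(C + (S + 30)) = (2*S)/(C + (30 + S)) = (2*S)/(30 + C + S) = 2*S/(30 + C + S))
o(-1) + d(-685, -30) = -19 + 2*(-30)/(30 - 685 - 30) = -19 + 2*(-30)/(-685) = -19 + 2*(-30)*(-1/685) = -19 + 12/137 = -2591/137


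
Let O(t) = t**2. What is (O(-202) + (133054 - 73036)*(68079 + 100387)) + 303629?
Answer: 10111336821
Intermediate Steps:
(O(-202) + (133054 - 73036)*(68079 + 100387)) + 303629 = ((-202)**2 + (133054 - 73036)*(68079 + 100387)) + 303629 = (40804 + 60018*168466) + 303629 = (40804 + 10110992388) + 303629 = 10111033192 + 303629 = 10111336821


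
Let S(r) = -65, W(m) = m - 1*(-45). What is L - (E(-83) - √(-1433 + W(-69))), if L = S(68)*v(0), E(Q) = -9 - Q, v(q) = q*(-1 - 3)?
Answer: -74 + I*√1457 ≈ -74.0 + 38.171*I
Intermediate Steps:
W(m) = 45 + m (W(m) = m + 45 = 45 + m)
v(q) = -4*q (v(q) = q*(-4) = -4*q)
L = 0 (L = -(-260)*0 = -65*0 = 0)
L - (E(-83) - √(-1433 + W(-69))) = 0 - ((-9 - 1*(-83)) - √(-1433 + (45 - 69))) = 0 - ((-9 + 83) - √(-1433 - 24)) = 0 - (74 - √(-1457)) = 0 - (74 - I*√1457) = 0 + (-74 + I*√1457) = -74 + I*√1457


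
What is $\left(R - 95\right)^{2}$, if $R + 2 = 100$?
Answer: $9$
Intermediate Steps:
$R = 98$ ($R = -2 + 100 = 98$)
$\left(R - 95\right)^{2} = \left(98 - 95\right)^{2} = 3^{2} = 9$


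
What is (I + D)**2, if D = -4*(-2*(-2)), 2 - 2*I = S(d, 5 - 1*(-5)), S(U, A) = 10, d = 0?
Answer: 400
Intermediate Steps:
I = -4 (I = 1 - 1/2*10 = 1 - 5 = -4)
D = -16 ≈ -16.000
(I + D)**2 = (-4 - 16)**2 = (-20)**2 = 400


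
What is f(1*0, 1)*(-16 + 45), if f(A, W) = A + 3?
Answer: 87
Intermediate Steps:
f(A, W) = 3 + A
f(1*0, 1)*(-16 + 45) = (3 + 1*0)*(-16 + 45) = (3 + 0)*29 = 3*29 = 87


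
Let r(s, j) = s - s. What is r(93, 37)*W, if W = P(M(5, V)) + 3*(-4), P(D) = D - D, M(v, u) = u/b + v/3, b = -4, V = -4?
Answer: 0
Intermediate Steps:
M(v, u) = -u/4 + v/3 (M(v, u) = u/(-4) + v/3 = u*(-1/4) + v*(1/3) = -u/4 + v/3)
r(s, j) = 0
P(D) = 0
W = -12 (W = 0 + 3*(-4) = 0 - 12 = -12)
r(93, 37)*W = 0*(-12) = 0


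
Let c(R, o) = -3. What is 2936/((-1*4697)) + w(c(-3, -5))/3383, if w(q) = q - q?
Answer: -2936/4697 ≈ -0.62508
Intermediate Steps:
w(q) = 0
2936/((-1*4697)) + w(c(-3, -5))/3383 = 2936/((-1*4697)) + 0/3383 = 2936/(-4697) + 0*(1/3383) = 2936*(-1/4697) + 0 = -2936/4697 + 0 = -2936/4697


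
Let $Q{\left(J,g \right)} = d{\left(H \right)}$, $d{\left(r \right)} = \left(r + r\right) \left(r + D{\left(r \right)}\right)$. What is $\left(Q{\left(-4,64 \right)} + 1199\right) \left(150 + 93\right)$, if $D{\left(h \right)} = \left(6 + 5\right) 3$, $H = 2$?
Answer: $325377$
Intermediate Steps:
$D{\left(h \right)} = 33$ ($D{\left(h \right)} = 11 \cdot 3 = 33$)
$d{\left(r \right)} = 2 r \left(33 + r\right)$ ($d{\left(r \right)} = \left(r + r\right) \left(r + 33\right) = 2 r \left(33 + r\right)$)
$Q{\left(J,g \right)} = 140$ ($Q{\left(J,g \right)} = 2 \cdot 2 \left(33 + 2\right) = 2 \cdot 2 \cdot 35 = 140$)
$\left(Q{\left(-4,64 \right)} + 1199\right) \left(150 + 93\right) = \left(140 + 1199\right) \left(150 + 93\right) = 1339 \cdot 243 = 325377$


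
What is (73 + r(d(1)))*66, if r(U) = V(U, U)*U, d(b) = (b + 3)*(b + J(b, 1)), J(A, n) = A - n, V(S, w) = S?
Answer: 5874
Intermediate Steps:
d(b) = (-1 + 2*b)*(3 + b) (d(b) = (b + 3)*(b + (b - 1*1)) = (3 + b)*(b + (b - 1)) = (3 + b)*(b + (-1 + b)) = (3 + b)*(-1 + 2*b) = (-1 + 2*b)*(3 + b))
r(U) = U² (r(U) = U*U = U²)
(73 + r(d(1)))*66 = (73 + (-3 + 2*1² + 5*1)²)*66 = (73 + (-3 + 2*1 + 5)²)*66 = (73 + (-3 + 2 + 5)²)*66 = (73 + 4²)*66 = (73 + 16)*66 = 89*66 = 5874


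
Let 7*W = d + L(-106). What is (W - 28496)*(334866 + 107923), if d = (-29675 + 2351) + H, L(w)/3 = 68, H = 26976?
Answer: -88387769024/7 ≈ -1.2627e+10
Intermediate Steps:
L(w) = 204 (L(w) = 3*68 = 204)
d = -348 (d = (-29675 + 2351) + 26976 = -27324 + 26976 = -348)
W = -144/7 (W = (-348 + 204)/7 = (1/7)*(-144) = -144/7 ≈ -20.571)
(W - 28496)*(334866 + 107923) = (-144/7 - 28496)*(334866 + 107923) = -199616/7*442789 = -88387769024/7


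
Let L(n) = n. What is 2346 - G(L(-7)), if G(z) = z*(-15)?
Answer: 2241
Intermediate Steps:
G(z) = -15*z
2346 - G(L(-7)) = 2346 - (-15)*(-7) = 2346 - 1*105 = 2346 - 105 = 2241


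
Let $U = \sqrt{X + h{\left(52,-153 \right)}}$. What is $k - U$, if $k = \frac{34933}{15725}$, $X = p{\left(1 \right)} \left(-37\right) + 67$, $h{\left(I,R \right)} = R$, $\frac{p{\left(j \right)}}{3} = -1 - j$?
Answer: $\frac{34933}{15725} - 2 \sqrt{34} \approx -9.4404$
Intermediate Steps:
$p{\left(j \right)} = -3 - 3 j$ ($p{\left(j \right)} = 3 \left(-1 - j\right) = -3 - 3 j$)
$X = 289$ ($X = \left(-3 - 3\right) \left(-37\right) + 67 = \left(-6\right) \left(-37\right) + 67 = 222 + 67 = 289$)
$k = \frac{34933}{15725}$ ($k = 34933 \cdot \frac{1}{15725} = \frac{34933}{15725} \approx 2.2215$)
$U = 2 \sqrt{34}$ ($U = \sqrt{289 - 153} = \sqrt{136} = 2 \sqrt{34} \approx 11.662$)
$k - U = \frac{34933}{15725} - 2 \sqrt{34}$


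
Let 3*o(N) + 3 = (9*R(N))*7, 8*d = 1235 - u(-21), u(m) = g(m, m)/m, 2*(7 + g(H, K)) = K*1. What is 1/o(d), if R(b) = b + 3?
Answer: 16/52827 ≈ 0.00030288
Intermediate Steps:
g(H, K) = -7 + K/2 (g(H, K) = -7 + (K*1)/2 = -7 + K/2)
R(b) = 3 + b
u(m) = (-7 + m/2)/m
d = 7405/48 (d = (1235 - (-14 - 21)/(2*(-21)))/8 = (1235 - (-1)*(-35)/(2*21))/8 = (1235 - 1*⅚)/8 = (1235 - ⅚)/8 = (⅛)*(7405/6) = 7405/48 ≈ 154.27)
o(N) = 62 + 21*N (o(N) = -1 + ((9*(3 + N))*7)/3 = -1 + ((27 + 9*N)*7)/3 = -1 + (189 + 63*N)/3 = -1 + (63 + 21*N) = 62 + 21*N)
1/o(d) = 1/(62 + 21*(7405/48)) = 1/(62 + 51835/16) = 1/(52827/16) = 16/52827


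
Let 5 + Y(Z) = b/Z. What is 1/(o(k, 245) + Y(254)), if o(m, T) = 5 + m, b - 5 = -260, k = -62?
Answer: -254/16003 ≈ -0.015872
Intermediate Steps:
b = -255 (b = 5 - 260 = -255)
Y(Z) = -5 - 255/Z
1/(o(k, 245) + Y(254)) = 1/((5 - 62) + (-5 - 255/254)) = 1/(-57 + (-5 - 255*1/254)) = 1/(-57 + (-5 - 255/254)) = 1/(-57 - 1525/254) = 1/(-16003/254) = -254/16003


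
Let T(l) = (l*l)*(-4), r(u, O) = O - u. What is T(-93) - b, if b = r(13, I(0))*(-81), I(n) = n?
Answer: -35649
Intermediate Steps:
T(l) = -4*l² (T(l) = l²*(-4) = -4*l²)
b = 1053 (b = (0 - 1*13)*(-81) = (0 - 13)*(-81) = -13*(-81) = 1053)
T(-93) - b = -4*(-93)² - 1*1053 = -4*8649 - 1053 = -34596 - 1053 = -35649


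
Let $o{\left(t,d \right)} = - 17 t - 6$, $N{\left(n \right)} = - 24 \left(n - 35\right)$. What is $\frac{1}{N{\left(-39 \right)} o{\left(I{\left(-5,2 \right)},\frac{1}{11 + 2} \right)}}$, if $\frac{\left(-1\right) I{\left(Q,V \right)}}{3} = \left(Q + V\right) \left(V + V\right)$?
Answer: $- \frac{1}{1097568} \approx -9.1111 \cdot 10^{-7}$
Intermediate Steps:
$N{\left(n \right)} = 840 - 24 n$ ($N{\left(n \right)} = - 24 \left(-35 + n\right) = 840 - 24 n$)
$I{\left(Q,V \right)} = - 6 V \left(Q + V\right)$ ($I{\left(Q,V \right)} = - 3 \left(Q + V\right) \left(V + V\right) = - 3 \left(Q + V\right) 2 V = - 3 \cdot 2 V \left(Q + V\right) = - 6 V \left(Q + V\right)$)
$o{\left(t,d \right)} = -6 - 17 t$
$\frac{1}{N{\left(-39 \right)} o{\left(I{\left(-5,2 \right)},\frac{1}{11 + 2} \right)}} = \frac{1}{\left(840 - -936\right) \left(-6 - 17 \left(\left(-6\right) 2 \left(-5 + 2\right)\right)\right)} = \frac{1}{\left(840 + 936\right) \left(-6 - 17 \left(\left(-6\right) 2 \left(-3\right)\right)\right)} = \frac{1}{1776 \left(-6 - 612\right)} = \frac{1}{1776 \left(-618\right)} = \frac{1}{-1097568} = - \frac{1}{1097568}$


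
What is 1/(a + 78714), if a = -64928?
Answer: 1/13786 ≈ 7.2537e-5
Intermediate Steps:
1/(a + 78714) = 1/(-64928 + 78714) = 1/13786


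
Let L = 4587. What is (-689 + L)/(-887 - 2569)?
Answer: -1949/1728 ≈ -1.1279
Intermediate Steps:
(-689 + L)/(-887 - 2569) = (-689 + 4587)/(-887 - 2569) = 3898/(-3456) = 3898*(-1/3456) = -1949/1728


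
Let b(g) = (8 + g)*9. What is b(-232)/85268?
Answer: -504/21317 ≈ -0.023643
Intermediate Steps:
b(g) = 72 + 9*g
b(-232)/85268 = (72 + 9*(-232))/85268 = (72 - 2088)*(1/85268) = -2016*1/85268 = -504/21317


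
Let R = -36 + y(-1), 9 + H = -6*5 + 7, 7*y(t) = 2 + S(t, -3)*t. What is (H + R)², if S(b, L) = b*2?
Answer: 222784/49 ≈ 4546.6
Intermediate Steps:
S(b, L) = 2*b
y(t) = 2/7 + 2*t²/7 (y(t) = (2 + (2*t)*t)/7 = (2 + 2*t²)/7 = 2/7 + 2*t²/7)
H = -32 (H = -9 + (-6*5 + 7) = -9 + (-30 + 7) = -9 - 23 = -32)
R = -248/7 (R = -36 + (2/7 + (2/7)*(-1)²) = -36 + (2/7 + (2/7)*1) = -36 + (2/7 + 2/7) = -36 + 4/7 = -248/7 ≈ -35.429)
(H + R)² = (-32 - 248/7)² = (-472/7)² = 222784/49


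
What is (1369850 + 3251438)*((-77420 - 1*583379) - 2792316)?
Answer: -15957838912120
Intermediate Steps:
(1369850 + 3251438)*((-77420 - 1*583379) - 2792316) = 4621288*((-77420 - 583379) - 2792316) = 4621288*(-660799 - 2792316) = 4621288*(-3453115) = -15957838912120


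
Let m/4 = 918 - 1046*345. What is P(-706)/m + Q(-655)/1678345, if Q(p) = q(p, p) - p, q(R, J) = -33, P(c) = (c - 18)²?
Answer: -54928288009/151030909860 ≈ -0.36369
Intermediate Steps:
P(c) = (-18 + c)²
m = -1439808 (m = 4*(918 - 1046*345) = 4*(918 - 360870) = 4*(-359952) = -1439808)
Q(p) = -33 - p
P(-706)/m + Q(-655)/1678345 = (-18 - 706)²/(-1439808) + (-33 - 1*(-655))/1678345 = (-724)²*(-1/1439808) + (-33 + 655)*(1/1678345) = 524176*(-1/1439808) + 622*(1/1678345) = -32761/89988 + 622/1678345 = -54928288009/151030909860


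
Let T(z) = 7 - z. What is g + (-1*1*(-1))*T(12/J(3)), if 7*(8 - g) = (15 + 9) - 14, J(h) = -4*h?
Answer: 102/7 ≈ 14.571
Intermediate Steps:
g = 46/7 (g = 8 - ((15 + 9) - 14)/7 = 8 - (24 - 14)/7 = 8 - ⅐*10 = 8 - 10/7 = 46/7 ≈ 6.5714)
g + (-1*1*(-1))*T(12/J(3)) = 46/7 + (-1*1*(-1))*(7 - 12/((-4*3))) = 46/7 + (-1*(-1))*(7 - 12/(-12)) = 46/7 + 1*(7 - 12*(-1)/12) = 46/7 + 1*(7 - 1*(-1)) = 46/7 + 1*(7 + 1) = 46/7 + 1*8 = 46/7 + 8 = 102/7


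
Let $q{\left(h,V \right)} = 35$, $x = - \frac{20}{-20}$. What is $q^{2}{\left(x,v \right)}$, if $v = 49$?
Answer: $1225$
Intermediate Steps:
$x = 1$ ($x = \left(-20\right) \left(- \frac{1}{20}\right) = 1$)
$q^{2}{\left(x,v \right)} = 35^{2} = 1225$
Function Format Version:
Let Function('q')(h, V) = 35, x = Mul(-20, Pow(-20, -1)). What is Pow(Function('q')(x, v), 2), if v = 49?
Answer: 1225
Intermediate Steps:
x = 1 (x = Mul(-20, Rational(-1, 20)) = 1)
Pow(Function('q')(x, v), 2) = Pow(35, 2) = 1225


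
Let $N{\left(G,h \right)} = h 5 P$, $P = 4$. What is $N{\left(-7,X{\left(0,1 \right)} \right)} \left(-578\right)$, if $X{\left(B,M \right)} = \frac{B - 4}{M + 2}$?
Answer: $\frac{46240}{3} \approx 15413.0$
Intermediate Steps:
$X{\left(B,M \right)} = \frac{-4 + B}{2 + M}$
$N{\left(G,h \right)} = 20 h$ ($N{\left(G,h \right)} = h 5 \cdot 4 = 5 h 4 = 20 h$)
$N{\left(-7,X{\left(0,1 \right)} \right)} \left(-578\right) = 20 \frac{-4 + 0}{2 + 1} \left(-578\right) = 20 \cdot \frac{1}{3} \left(-4\right) \left(-578\right) = 20 \left(- \frac{4}{3}\right) \left(-578\right) = \left(- \frac{80}{3}\right) \left(-578\right) = \frac{46240}{3}$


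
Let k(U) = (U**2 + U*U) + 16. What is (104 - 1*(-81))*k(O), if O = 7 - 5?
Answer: 4440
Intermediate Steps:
O = 2
k(U) = 16 + 2*U**2 (k(U) = (U**2 + U**2) + 16 = 2*U**2 + 16 = 16 + 2*U**2)
(104 - 1*(-81))*k(O) = (104 - 1*(-81))*(16 + 2*2**2) = (104 + 81)*(16 + 2*4) = 185*(16 + 8) = 185*24 = 4440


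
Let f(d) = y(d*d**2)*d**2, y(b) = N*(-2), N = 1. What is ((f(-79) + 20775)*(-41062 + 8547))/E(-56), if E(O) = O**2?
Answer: -38520985/448 ≈ -85984.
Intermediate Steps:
y(b) = -2 (y(b) = 1*(-2) = -2)
f(d) = -2*d**2
((f(-79) + 20775)*(-41062 + 8547))/E(-56) = ((-2*(-79)**2 + 20775)*(-41062 + 8547))/((-56)**2) = ((-2*6241 + 20775)*(-32515))/3136 = ((-12482 + 20775)*(-32515))*(1/3136) = (8293*(-32515))*(1/3136) = -269646895*1/3136 = -38520985/448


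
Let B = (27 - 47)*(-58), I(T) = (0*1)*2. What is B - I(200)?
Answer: 1160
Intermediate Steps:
I(T) = 0 (I(T) = 0*2 = 0)
B = 1160 (B = -20*(-58) = 1160)
B - I(200) = 1160 - 1*0 = 1160 + 0 = 1160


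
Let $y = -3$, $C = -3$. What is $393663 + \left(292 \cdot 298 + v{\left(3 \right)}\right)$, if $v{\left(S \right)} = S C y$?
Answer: $480706$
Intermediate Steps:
$v{\left(S \right)} = 9 S$ ($v{\left(S \right)} = S \left(-3\right) \left(-3\right) = - 3 S \left(-3\right) = 9 S$)
$393663 + \left(292 \cdot 298 + v{\left(3 \right)}\right) = 393663 + \left(292 \cdot 298 + 9 \cdot 3\right) = 393663 + \left(87016 + 27\right) = 393663 + 87043 = 480706$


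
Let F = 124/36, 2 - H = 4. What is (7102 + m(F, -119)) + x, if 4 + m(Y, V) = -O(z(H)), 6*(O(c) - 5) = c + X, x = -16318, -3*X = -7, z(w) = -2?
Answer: -166051/18 ≈ -9225.1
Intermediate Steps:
H = -2 (H = 2 - 1*4 = 2 - 4 = -2)
X = 7/3 (X = -⅓*(-7) = 7/3 ≈ 2.3333)
O(c) = 97/18 + c/6 (O(c) = 5 + (c + 7/3)/6 = 5 + (7/3 + c)/6 = 5 + (7/18 + c/6) = 97/18 + c/6)
F = 31/9 (F = 124*(1/36) = 31/9 ≈ 3.4444)
m(Y, V) = -163/18 (m(Y, V) = -4 - (97/18 + (⅙)*(-2)) = -4 - (97/18 - ⅓) = -4 - 1*91/18 = -4 - 91/18 = -163/18)
(7102 + m(F, -119)) + x = (7102 - 163/18) - 16318 = 127673/18 - 16318 = -166051/18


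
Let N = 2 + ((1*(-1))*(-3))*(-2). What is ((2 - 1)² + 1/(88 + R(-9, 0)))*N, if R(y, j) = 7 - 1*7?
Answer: -89/22 ≈ -4.0455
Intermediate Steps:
R(y, j) = 0 (R(y, j) = 7 - 7 = 0)
N = -4 (N = 2 - 1*(-3)*(-2) = 2 + 3*(-2) = 2 - 6 = -4)
((2 - 1)² + 1/(88 + R(-9, 0)))*N = ((2 - 1)² + 1/(88 + 0))*(-4) = (1² + 1/88)*(-4) = (1 + 1/88)*(-4) = (89/88)*(-4) = -89/22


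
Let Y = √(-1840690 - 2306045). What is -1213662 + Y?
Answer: -1213662 + I*√4146735 ≈ -1.2137e+6 + 2036.4*I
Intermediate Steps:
Y = I*√4146735 (Y = √(-4146735) = I*√4146735 ≈ 2036.4*I)
-1213662 + Y = -1213662 + I*√4146735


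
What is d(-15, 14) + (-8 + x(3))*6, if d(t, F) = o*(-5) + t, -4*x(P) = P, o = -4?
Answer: -95/2 ≈ -47.500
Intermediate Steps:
x(P) = -P/4
d(t, F) = 20 + t (d(t, F) = -4*(-5) + t = 20 + t)
d(-15, 14) + (-8 + x(3))*6 = (20 - 15) + (-8 - ¼*3)*6 = 5 + (-8 - ¾)*6 = 5 - 35/4*6 = 5 - 105/2 = -95/2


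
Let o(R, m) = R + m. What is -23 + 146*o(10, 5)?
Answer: 2167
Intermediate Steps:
-23 + 146*o(10, 5) = -23 + 146*(10 + 5) = -23 + 146*15 = -23 + 2190 = 2167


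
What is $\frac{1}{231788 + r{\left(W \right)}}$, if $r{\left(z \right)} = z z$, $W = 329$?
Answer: $\frac{1}{340029} \approx 2.9409 \cdot 10^{-6}$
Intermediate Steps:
$r{\left(z \right)} = z^{2}$
$\frac{1}{231788 + r{\left(W \right)}} = \frac{1}{231788 + 329^{2}} = \frac{1}{231788 + 108241} = \frac{1}{340029}$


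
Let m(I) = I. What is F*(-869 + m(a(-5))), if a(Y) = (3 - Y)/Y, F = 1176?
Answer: -5119128/5 ≈ -1.0238e+6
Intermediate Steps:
a(Y) = (3 - Y)/Y
F*(-869 + m(a(-5))) = 1176*(-869 + (3 - 1*(-5))/(-5)) = 1176*(-869 - (3 + 5)/5) = 1176*(-869 - 1/5*8) = 1176*(-869 - 8/5) = 1176*(-4353/5) = -5119128/5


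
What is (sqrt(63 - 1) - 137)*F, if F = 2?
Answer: -274 + 2*sqrt(62) ≈ -258.25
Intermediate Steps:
(sqrt(63 - 1) - 137)*F = (sqrt(63 - 1) - 137)*2 = (sqrt(62) - 137)*2 = (-137 + sqrt(62))*2 = -274 + 2*sqrt(62)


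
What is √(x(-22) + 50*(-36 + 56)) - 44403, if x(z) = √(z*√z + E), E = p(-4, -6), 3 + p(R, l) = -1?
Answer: -44403 + √(1000 + √2*√(-2 - 11*I*√22)) ≈ -44371.0 - 0.11539*I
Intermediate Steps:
p(R, l) = -4 (p(R, l) = -3 - 1 = -4)
E = -4
x(z) = √(-4 + z^(3/2)) (x(z) = √(z*√z - 4) = √(z^(3/2) - 4) = √(-4 + z^(3/2)))
√(x(-22) + 50*(-36 + 56)) - 44403 = √(√(-4 + (-22)^(3/2)) + 50*(-36 + 56)) - 44403 = √(√(-4 - 22*I*√22) + 50*20) - 44403 = √(√(-4 - 22*I*√22) + 1000) - 44403 = √(1000 + √(-4 - 22*I*√22)) - 44403 = -44403 + √(1000 + √(-4 - 22*I*√22))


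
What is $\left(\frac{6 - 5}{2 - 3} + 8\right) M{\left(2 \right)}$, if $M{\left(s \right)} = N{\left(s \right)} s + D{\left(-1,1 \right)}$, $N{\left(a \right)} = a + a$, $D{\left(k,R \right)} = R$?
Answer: $63$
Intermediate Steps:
$N{\left(a \right)} = 2 a$
$M{\left(s \right)} = 1 + 2 s^{2}$ ($M{\left(s \right)} = 2 s s + 1 = 2 s^{2} + 1 = 1 + 2 s^{2}$)
$\left(\frac{6 - 5}{2 - 3} + 8\right) M{\left(2 \right)} = \left(\frac{6 - 5}{2 - 3} + 8\right) \left(1 + 2 \cdot 2^{2}\right) = \left(1 \frac{1}{-1} + 8\right) \left(1 + 2 \cdot 4\right) = \left(1 \left(-1\right) + 8\right) \left(1 + 8\right) = \left(-1 + 8\right) 9 = 7 \cdot 9 = 63$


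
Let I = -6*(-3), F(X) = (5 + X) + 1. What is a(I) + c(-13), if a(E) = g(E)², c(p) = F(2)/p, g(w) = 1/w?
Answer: -2579/4212 ≈ -0.61230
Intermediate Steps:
F(X) = 6 + X
c(p) = 8/p (c(p) = (6 + 2)/p = 8/p)
I = 18
a(E) = E⁻² (a(E) = (1/E)² = E⁻²)
a(I) + c(-13) = 18⁻² + 8/(-13) = 1/324 + 8*(-1/13) = 1/324 - 8/13 = -2579/4212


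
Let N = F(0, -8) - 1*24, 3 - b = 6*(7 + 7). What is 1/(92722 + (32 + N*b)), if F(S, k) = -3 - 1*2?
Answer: 1/95103 ≈ 1.0515e-5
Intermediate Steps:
F(S, k) = -5 (F(S, k) = -3 - 2 = -5)
b = -81 (b = 3 - 6*(7 + 7) = 3 - 6*14 = 3 - 1*84 = 3 - 84 = -81)
N = -29 (N = -5 - 1*24 = -5 - 24 = -29)
1/(92722 + (32 + N*b)) = 1/(92722 + (32 - 29*(-81))) = 1/(92722 + (32 + 2349)) = 1/(92722 + 2381) = 1/95103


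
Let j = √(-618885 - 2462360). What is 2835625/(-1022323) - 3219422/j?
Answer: -2835625/1022323 + 3219422*I*√3081245/3081245 ≈ -2.7737 + 1834.1*I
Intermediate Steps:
j = I*√3081245 (j = √(-3081245) = I*√3081245 ≈ 1755.3*I)
2835625/(-1022323) - 3219422/j = 2835625/(-1022323) - 3219422*(-I*√3081245/3081245) = 2835625*(-1/1022323) - (-3219422)*I*√3081245/3081245 = -2835625/1022323 + 3219422*I*√3081245/3081245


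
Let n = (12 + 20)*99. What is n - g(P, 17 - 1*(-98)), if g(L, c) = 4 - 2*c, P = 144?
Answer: 3394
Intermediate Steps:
n = 3168 (n = 32*99 = 3168)
n - g(P, 17 - 1*(-98)) = 3168 - (4 - 2*(17 - 1*(-98))) = 3168 - (4 - 2*(17 + 98)) = 3168 - (4 - 2*115) = 3168 - (4 - 230) = 3168 - 1*(-226) = 3168 + 226 = 3394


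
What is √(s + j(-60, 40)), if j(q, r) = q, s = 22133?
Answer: √22073 ≈ 148.57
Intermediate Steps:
√(s + j(-60, 40)) = √(22133 - 60) = √22073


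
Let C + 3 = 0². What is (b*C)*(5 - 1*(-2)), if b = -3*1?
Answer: 63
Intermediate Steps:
C = -3 (C = -3 + 0² = -3 + 0 = -3)
b = -3
(b*C)*(5 - 1*(-2)) = (-3*(-3))*(5 - 1*(-2)) = 9*(5 + 2) = 9*7 = 63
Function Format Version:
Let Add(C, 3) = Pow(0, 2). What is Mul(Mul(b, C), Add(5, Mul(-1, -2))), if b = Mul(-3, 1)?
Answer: 63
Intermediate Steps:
C = -3 (C = Add(-3, Pow(0, 2)) = Add(-3, 0) = -3)
b = -3
Mul(Mul(b, C), Add(5, Mul(-1, -2))) = Mul(Mul(-3, -3), Add(5, Mul(-1, -2))) = Mul(9, Add(5, 2)) = Mul(9, 7) = 63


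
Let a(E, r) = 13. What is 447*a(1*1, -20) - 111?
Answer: 5700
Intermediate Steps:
447*a(1*1, -20) - 111 = 447*13 - 111 = 5811 - 111 = 5700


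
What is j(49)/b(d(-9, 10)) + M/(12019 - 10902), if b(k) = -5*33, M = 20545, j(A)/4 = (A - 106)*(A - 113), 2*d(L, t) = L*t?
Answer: -4303113/61435 ≈ -70.043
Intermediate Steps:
d(L, t) = L*t/2 (d(L, t) = (L*t)/2 = L*t/2)
j(A) = 4*(-113 + A)*(-106 + A) (j(A) = 4*((A - 106)*(A - 113)) = 4*((-106 + A)*(-113 + A)) = 4*((-113 + A)*(-106 + A)) = 4*(-113 + A)*(-106 + A))
b(k) = -165
j(49)/b(d(-9, 10)) + M/(12019 - 10902) = (47912 - 876*49 + 4*49**2)/(-165) + 20545/(12019 - 10902) = (47912 - 42924 + 4*2401)*(-1/165) + 20545/1117 = (47912 - 42924 + 9604)*(-1/165) + 20545*(1/1117) = 14592*(-1/165) + 20545/1117 = -4864/55 + 20545/1117 = -4303113/61435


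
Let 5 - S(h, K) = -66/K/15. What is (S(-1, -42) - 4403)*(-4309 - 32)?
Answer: 668226047/35 ≈ 1.9092e+7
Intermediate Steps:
S(h, K) = 5 + 22/(5*K) (S(h, K) = 5 - (-66/K)/15 = 5 - (-22)/(5*K) = 5 + 22/(5*K))
(S(-1, -42) - 4403)*(-4309 - 32) = ((5 + (22/5)/(-42)) - 4403)*(-4309 - 32) = ((5 + (22/5)*(-1/42)) - 4403)*(-4341) = ((5 - 11/105) - 4403)*(-4341) = (514/105 - 4403)*(-4341) = -461801/105*(-4341) = 668226047/35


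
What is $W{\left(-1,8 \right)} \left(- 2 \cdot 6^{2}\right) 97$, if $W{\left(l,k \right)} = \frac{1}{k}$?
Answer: $-873$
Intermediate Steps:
$W{\left(-1,8 \right)} \left(- 2 \cdot 6^{2}\right) 97 = \frac{\left(-2\right) 6^{2}}{8} \cdot 97 = \frac{\left(-2\right) 36}{8} \cdot 97 = \frac{1}{8} \left(-72\right) 97 = \left(-9\right) 97 = -873$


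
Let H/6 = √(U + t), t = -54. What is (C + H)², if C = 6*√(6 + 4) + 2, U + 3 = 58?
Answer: 424 + 96*√10 ≈ 727.58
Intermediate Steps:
U = 55 (U = -3 + 58 = 55)
C = 2 + 6*√10 (C = 6*√10 + 2 = 2 + 6*√10 ≈ 20.974)
H = 6 (H = 6*√(55 - 54) = 6*√1 = 6*1 = 6)
(C + H)² = ((2 + 6*√10) + 6)² = (8 + 6*√10)²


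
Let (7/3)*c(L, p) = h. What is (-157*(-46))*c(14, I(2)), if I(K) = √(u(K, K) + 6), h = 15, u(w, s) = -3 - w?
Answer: 324990/7 ≈ 46427.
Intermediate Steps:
I(K) = √(3 - K) (I(K) = √((-3 - K) + 6) = √(3 - K))
c(L, p) = 45/7 (c(L, p) = (3/7)*15 = 45/7)
(-157*(-46))*c(14, I(2)) = -157*(-46)*(45/7) = 7222*(45/7) = 324990/7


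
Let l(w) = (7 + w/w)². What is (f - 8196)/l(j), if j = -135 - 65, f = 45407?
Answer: 37211/64 ≈ 581.42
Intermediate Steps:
j = -200
l(w) = 64 (l(w) = (7 + 1)² = 8² = 64)
(f - 8196)/l(j) = (45407 - 8196)/64 = 37211*(1/64) = 37211/64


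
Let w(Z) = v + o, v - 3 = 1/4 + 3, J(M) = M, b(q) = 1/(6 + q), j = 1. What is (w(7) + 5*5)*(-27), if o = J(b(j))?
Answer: -23733/28 ≈ -847.61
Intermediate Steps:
o = ⅐ (o = 1/(6 + 1) = 1/7 = ⅐ ≈ 0.14286)
v = 25/4 (v = 3 + (1/4 + 3) = 3 + (1*(¼) + 3) = 3 + (¼ + 3) = 3 + 13/4 = 25/4 ≈ 6.2500)
w(Z) = 179/28 (w(Z) = 25/4 + ⅐ = 179/28)
(w(7) + 5*5)*(-27) = (179/28 + 5*5)*(-27) = (179/28 + 25)*(-27) = (879/28)*(-27) = -23733/28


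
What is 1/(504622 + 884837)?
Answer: 1/1389459 ≈ 7.1970e-7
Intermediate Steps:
1/(504622 + 884837) = 1/1389459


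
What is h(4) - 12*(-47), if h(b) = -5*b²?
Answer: 484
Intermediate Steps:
h(4) - 12*(-47) = -5*4² - 12*(-47) = -5*16 + 564 = -80 + 564 = 484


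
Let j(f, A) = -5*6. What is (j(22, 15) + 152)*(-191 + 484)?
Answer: 35746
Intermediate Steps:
j(f, A) = -30
(j(22, 15) + 152)*(-191 + 484) = (-30 + 152)*(-191 + 484) = 122*293 = 35746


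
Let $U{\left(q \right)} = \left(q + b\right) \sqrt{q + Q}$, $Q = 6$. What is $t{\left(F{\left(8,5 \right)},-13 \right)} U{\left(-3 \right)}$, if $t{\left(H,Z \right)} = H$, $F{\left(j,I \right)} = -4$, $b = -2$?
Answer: $20 \sqrt{3} \approx 34.641$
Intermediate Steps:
$U{\left(q \right)} = \sqrt{6 + q} \left(-2 + q\right)$ ($U{\left(q \right)} = \left(q - 2\right) \sqrt{q + 6} = \left(-2 + q\right) \sqrt{6 + q} = \sqrt{6 + q} \left(-2 + q\right)$)
$t{\left(F{\left(8,5 \right)},-13 \right)} U{\left(-3 \right)} = - 4 \sqrt{6 - 3} \left(-2 - 3\right) = - 4 \sqrt{3} \left(-5\right) = - 4 \left(- 5 \sqrt{3}\right) = 20 \sqrt{3}$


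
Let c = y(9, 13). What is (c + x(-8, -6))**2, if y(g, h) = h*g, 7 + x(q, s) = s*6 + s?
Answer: 4624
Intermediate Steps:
x(q, s) = -7 + 7*s (x(q, s) = -7 + (s*6 + s) = -7 + (6*s + s) = -7 + 7*s)
y(g, h) = g*h
c = 117 (c = 9*13 = 117)
(c + x(-8, -6))**2 = (117 + (-7 + 7*(-6)))**2 = (117 + (-7 - 42))**2 = (117 - 49)**2 = 68**2 = 4624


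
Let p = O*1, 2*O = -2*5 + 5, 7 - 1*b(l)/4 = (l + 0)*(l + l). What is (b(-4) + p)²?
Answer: 42025/4 ≈ 10506.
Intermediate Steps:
b(l) = 28 - 8*l² (b(l) = 28 - 4*(l + 0)*(l + l) = 28 - 4*l*2*l = 28 - 8*l²)
O = -5/2 (O = (-2*5 + 5)/2 = (-10 + 5)/2 = (½)*(-5) = -5/2 ≈ -2.5000)
p = -5/2 (p = -5/2*1 = -5/2 ≈ -2.5000)
(b(-4) + p)² = ((28 - 8*(-4)²) - 5/2)² = ((28 - 8*16) - 5/2)² = ((28 - 128) - 5/2)² = (-100 - 5/2)² = (-205/2)² = 42025/4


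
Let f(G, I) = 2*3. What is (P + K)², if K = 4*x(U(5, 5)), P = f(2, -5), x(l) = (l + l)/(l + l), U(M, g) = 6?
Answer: 100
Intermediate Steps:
x(l) = 1 (x(l) = (2*l)/((2*l)) = (2*l)*(1/(2*l)) = 1)
f(G, I) = 6
P = 6
K = 4 (K = 4*1 = 4)
(P + K)² = (6 + 4)² = 10² = 100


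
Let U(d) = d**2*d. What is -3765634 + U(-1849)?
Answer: -6325128683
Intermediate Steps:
U(d) = d**3
-3765634 + U(-1849) = -3765634 + (-1849)**3 = -3765634 - 6321363049 = -6325128683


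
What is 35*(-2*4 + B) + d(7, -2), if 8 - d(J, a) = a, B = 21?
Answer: 465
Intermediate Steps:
d(J, a) = 8 - a
35*(-2*4 + B) + d(7, -2) = 35*(-2*4 + 21) + (8 - 1*(-2)) = 35*(-8 + 21) + (8 + 2) = 35*13 + 10 = 455 + 10 = 465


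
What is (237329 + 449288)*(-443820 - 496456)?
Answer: -645609486292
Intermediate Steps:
(237329 + 449288)*(-443820 - 496456) = 686617*(-940276) = -645609486292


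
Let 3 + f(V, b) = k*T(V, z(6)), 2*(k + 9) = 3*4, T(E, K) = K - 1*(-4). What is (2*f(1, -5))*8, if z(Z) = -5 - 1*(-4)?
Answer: -192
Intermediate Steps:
z(Z) = -1 (z(Z) = -5 + 4 = -1)
T(E, K) = 4 + K (T(E, K) = K + 4 = 4 + K)
k = -3 (k = -9 + (3*4)/2 = -9 + (1/2)*12 = -9 + 6 = -3)
f(V, b) = -12 (f(V, b) = -3 - 3*(4 - 1) = -3 - 3*3 = -3 - 9 = -12)
(2*f(1, -5))*8 = (2*(-12))*8 = -24*8 = -192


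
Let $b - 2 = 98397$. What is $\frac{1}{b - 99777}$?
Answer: $- \frac{1}{1378} \approx -0.00072569$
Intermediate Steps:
$b = 98399$ ($b = 2 + 98397 = 98399$)
$\frac{1}{b - 99777} = \frac{1}{98399 - 99777} = \frac{1}{-1378} = - \frac{1}{1378}$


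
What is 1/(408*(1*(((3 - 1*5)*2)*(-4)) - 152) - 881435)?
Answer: -1/936923 ≈ -1.0673e-6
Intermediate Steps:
1/(408*(1*(((3 - 1*5)*2)*(-4)) - 152) - 881435) = 1/(408*(1*(((3 - 5)*2)*(-4)) - 152) - 881435) = 1/(408*(1*(-2*2*(-4)) - 152) - 881435) = 1/(408*(1*(-4*(-4)) - 152) - 881435) = 1/(408*(1*16 - 152) - 881435) = 1/(408*(16 - 152) - 881435) = 1/(408*(-136) - 881435) = 1/(-55488 - 881435) = 1/(-936923) = -1/936923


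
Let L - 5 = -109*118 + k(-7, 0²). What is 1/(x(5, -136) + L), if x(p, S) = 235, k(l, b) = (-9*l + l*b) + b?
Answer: -1/12559 ≈ -7.9624e-5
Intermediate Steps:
k(l, b) = b - 9*l + b*l (k(l, b) = (-9*l + b*l) + b = b - 9*l + b*l)
L = -12794 (L = 5 + (-109*118 + (0² - 9*(-7) + 0²*(-7))) = 5 + (-12862 + (0 + 63 + 0*(-7))) = 5 + (-12862 + (0 + 63 + 0)) = 5 + (-12862 + 63) = 5 - 12799 = -12794)
1/(x(5, -136) + L) = 1/(235 - 12794) = 1/(-12559) = -1/12559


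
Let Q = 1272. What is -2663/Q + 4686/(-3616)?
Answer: -974375/287472 ≈ -3.3895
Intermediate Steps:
-2663/Q + 4686/(-3616) = -2663/1272 + 4686/(-3616) = -2663*1/1272 + 4686*(-1/3616) = -2663/1272 - 2343/1808 = -974375/287472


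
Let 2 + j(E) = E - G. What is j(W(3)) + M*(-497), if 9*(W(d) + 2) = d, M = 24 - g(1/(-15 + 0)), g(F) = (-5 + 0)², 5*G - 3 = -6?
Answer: 7409/15 ≈ 493.93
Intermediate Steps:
G = -⅗ (G = ⅗ + (⅕)*(-6) = ⅗ - 6/5 = -⅗ ≈ -0.60000)
g(F) = 25 (g(F) = (-5)² = 25)
M = -1 (M = 24 - 1*25 = 24 - 25 = -1)
W(d) = -2 + d/9
j(E) = -7/5 + E (j(E) = -2 + (E - 1*(-⅗)) = -2 + (E + ⅗) = -2 + (⅗ + E) = -7/5 + E)
j(W(3)) + M*(-497) = (-7/5 + (-2 + (⅑)*3)) - 1*(-497) = (-7/5 + (-2 + ⅓)) + 497 = (-7/5 - 5/3) + 497 = -46/15 + 497 = 7409/15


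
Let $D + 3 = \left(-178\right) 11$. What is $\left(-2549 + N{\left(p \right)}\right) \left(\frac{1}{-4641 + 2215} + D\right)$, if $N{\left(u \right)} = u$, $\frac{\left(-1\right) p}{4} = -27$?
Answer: $\frac{11612781667}{2426} \approx 4.7868 \cdot 10^{6}$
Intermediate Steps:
$p = 108$ ($p = \left(-4\right) \left(-27\right) = 108$)
$D = -1961$ ($D = -3 - 1958 = -1961$)
$\left(-2549 + N{\left(p \right)}\right) \left(\frac{1}{-4641 + 2215} + D\right) = \left(-2549 + 108\right) \left(\frac{1}{-4641 + 2215} - 1961\right) = - 2441 \left(\frac{1}{-2426} - 1961\right) = - 2441 \left(- \frac{1}{2426} - 1961\right) = \left(-2441\right) \left(- \frac{4757387}{2426}\right) = \frac{11612781667}{2426}$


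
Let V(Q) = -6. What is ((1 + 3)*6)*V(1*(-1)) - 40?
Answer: -184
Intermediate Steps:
((1 + 3)*6)*V(1*(-1)) - 40 = ((1 + 3)*6)*(-6) - 40 = (4*6)*(-6) - 40 = 24*(-6) - 40 = -144 - 40 = -184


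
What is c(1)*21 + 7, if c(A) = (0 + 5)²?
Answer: 532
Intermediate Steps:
c(A) = 25 (c(A) = 5² = 25)
c(1)*21 + 7 = 25*21 + 7 = 525 + 7 = 532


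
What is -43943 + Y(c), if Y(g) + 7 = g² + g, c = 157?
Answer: -19144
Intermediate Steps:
Y(g) = -7 + g + g² (Y(g) = -7 + (g² + g) = -7 + (g + g²) = -7 + g + g²)
-43943 + Y(c) = -43943 + (-7 + 157 + 157²) = -43943 + (-7 + 157 + 24649) = -43943 + 24799 = -19144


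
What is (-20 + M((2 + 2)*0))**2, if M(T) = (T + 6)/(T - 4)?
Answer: 1849/4 ≈ 462.25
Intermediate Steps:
M(T) = (6 + T)/(-4 + T)
(-20 + M((2 + 2)*0))**2 = (-20 + (6 + (2 + 2)*0)/(-4 + (2 + 2)*0))**2 = (-20 + (6 + 4*0)/(-4 + 4*0))**2 = (-20 + (6 + 0)/(-4 + 0))**2 = (-20 + 6/(-4))**2 = (-20 - 1/4*6)**2 = (-20 - 3/2)**2 = (-43/2)**2 = 1849/4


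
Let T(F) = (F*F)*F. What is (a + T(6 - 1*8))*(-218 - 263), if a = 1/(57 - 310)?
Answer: 974025/253 ≈ 3849.9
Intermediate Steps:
T(F) = F³ (T(F) = F²*F = F³)
a = -1/253 (a = 1/(-253) = -1/253 ≈ -0.0039526)
(a + T(6 - 1*8))*(-218 - 263) = (-1/253 + (6 - 1*8)³)*(-218 - 263) = (-1/253 + (6 - 8)³)*(-481) = (-1/253 + (-2)³)*(-481) = (-1/253 - 8)*(-481) = -2025/253*(-481) = 974025/253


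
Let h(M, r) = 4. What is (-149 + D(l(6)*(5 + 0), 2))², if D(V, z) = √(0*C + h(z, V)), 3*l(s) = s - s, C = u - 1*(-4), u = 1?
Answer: 21609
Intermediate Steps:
C = 5 (C = 1 - 1*(-4) = 1 + 4 = 5)
l(s) = 0 (l(s) = (s - s)/3 = (⅓)*0 = 0)
D(V, z) = 2 (D(V, z) = √(0*5 + 4) = √(0 + 4) = √4 = 2)
(-149 + D(l(6)*(5 + 0), 2))² = (-149 + 2)² = (-147)² = 21609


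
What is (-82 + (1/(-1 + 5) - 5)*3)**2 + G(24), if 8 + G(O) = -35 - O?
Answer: 147153/16 ≈ 9197.1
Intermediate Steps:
G(O) = -43 - O (G(O) = -8 + (-35 - O) = -43 - O)
(-82 + (1/(-1 + 5) - 5)*3)**2 + G(24) = (-82 + (1/(-1 + 5) - 5)*3)**2 + (-43 - 1*24) = (-82 + (1/4 - 5)*3)**2 + (-43 - 24) = (-82 + (1/4 - 5)*3)**2 - 67 = (-82 - 19/4*3)**2 - 67 = (-82 - 57/4)**2 - 67 = (-385/4)**2 - 67 = 148225/16 - 67 = 147153/16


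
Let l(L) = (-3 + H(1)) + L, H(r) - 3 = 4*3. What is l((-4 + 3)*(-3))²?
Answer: 225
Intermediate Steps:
H(r) = 15 (H(r) = 3 + 4*3 = 3 + 12 = 15)
l(L) = 12 + L (l(L) = (-3 + 15) + L = 12 + L)
l((-4 + 3)*(-3))² = (12 + (-4 + 3)*(-3))² = (12 - 1*(-3))² = (12 + 3)² = 15² = 225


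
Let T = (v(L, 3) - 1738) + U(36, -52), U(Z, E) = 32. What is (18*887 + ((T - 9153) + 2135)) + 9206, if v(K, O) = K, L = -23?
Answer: 16425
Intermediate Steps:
T = -1729 (T = (-23 - 1738) + 32 = -1761 + 32 = -1729)
(18*887 + ((T - 9153) + 2135)) + 9206 = (18*887 + ((-1729 - 9153) + 2135)) + 9206 = (15966 + (-10882 + 2135)) + 9206 = (15966 - 8747) + 9206 = 7219 + 9206 = 16425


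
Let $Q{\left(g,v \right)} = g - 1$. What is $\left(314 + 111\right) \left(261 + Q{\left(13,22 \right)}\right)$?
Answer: $116025$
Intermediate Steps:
$Q{\left(g,v \right)} = -1 + g$
$\left(314 + 111\right) \left(261 + Q{\left(13,22 \right)}\right) = \left(314 + 111\right) \left(261 + \left(-1 + 13\right)\right) = 425 \left(261 + 12\right) = 425 \cdot 273 = 116025$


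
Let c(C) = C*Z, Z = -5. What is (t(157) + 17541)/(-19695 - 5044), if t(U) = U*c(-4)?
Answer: -20681/24739 ≈ -0.83597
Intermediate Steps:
c(C) = -5*C (c(C) = C*(-5) = -5*C)
t(U) = 20*U (t(U) = U*(-5*(-4)) = U*20 = 20*U)
(t(157) + 17541)/(-19695 - 5044) = (20*157 + 17541)/(-19695 - 5044) = (3140 + 17541)/(-24739) = 20681*(-1/24739) = -20681/24739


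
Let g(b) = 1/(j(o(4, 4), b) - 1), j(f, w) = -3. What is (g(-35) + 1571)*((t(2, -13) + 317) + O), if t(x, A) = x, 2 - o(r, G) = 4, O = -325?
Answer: -18849/2 ≈ -9424.5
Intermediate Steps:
o(r, G) = -2 (o(r, G) = 2 - 1*4 = 2 - 4 = -2)
g(b) = -¼ (g(b) = 1/(-3 - 1) = 1/(-4) = -¼)
(g(-35) + 1571)*((t(2, -13) + 317) + O) = (-¼ + 1571)*((2 + 317) - 325) = 6283*(319 - 325)/4 = (6283/4)*(-6) = -18849/2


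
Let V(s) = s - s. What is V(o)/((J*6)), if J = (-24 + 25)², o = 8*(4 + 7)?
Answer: 0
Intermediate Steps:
o = 88 (o = 8*11 = 88)
J = 1 (J = 1² = 1)
V(s) = 0
V(o)/((J*6)) = 0/((1*6)) = 0/6 = 0*(⅙) = 0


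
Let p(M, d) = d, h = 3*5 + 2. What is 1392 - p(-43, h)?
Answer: 1375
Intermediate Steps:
h = 17 (h = 15 + 2 = 17)
1392 - p(-43, h) = 1392 - 1*17 = 1392 - 17 = 1375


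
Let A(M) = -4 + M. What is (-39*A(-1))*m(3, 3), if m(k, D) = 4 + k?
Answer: 1365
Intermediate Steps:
(-39*A(-1))*m(3, 3) = (-39*(-4 - 1))*(4 + 3) = -39*(-5)*7 = 195*7 = 1365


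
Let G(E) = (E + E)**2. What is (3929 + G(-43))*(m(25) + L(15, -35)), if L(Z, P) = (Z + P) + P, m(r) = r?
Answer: -339750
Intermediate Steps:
L(Z, P) = Z + 2*P (L(Z, P) = (P + Z) + P = Z + 2*P)
G(E) = 4*E**2 (G(E) = (2*E)**2 = 4*E**2)
(3929 + G(-43))*(m(25) + L(15, -35)) = (3929 + 4*(-43)**2)*(25 + (15 + 2*(-35))) = (3929 + 4*1849)*(25 + (15 - 70)) = (3929 + 7396)*(25 - 55) = 11325*(-30) = -339750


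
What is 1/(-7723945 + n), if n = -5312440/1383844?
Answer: -49423/381740723465 ≈ -1.2947e-7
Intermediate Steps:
n = -189730/49423 (n = -5312440*1/1383844 = -189730/49423 ≈ -3.8389)
1/(-7723945 + n) = 1/(-7723945 - 189730/49423) = 1/(-381740723465/49423) = -49423/381740723465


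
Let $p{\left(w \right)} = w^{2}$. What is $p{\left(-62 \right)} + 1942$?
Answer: $5786$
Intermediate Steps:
$p{\left(-62 \right)} + 1942 = \left(-62\right)^{2} + 1942 = 3844 + 1942 = 5786$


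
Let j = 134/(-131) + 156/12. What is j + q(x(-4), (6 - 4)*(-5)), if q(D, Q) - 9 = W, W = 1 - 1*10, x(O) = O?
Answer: 1569/131 ≈ 11.977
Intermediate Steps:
W = -9 (W = 1 - 10 = -9)
q(D, Q) = 0 (q(D, Q) = 9 - 9 = 0)
j = 1569/131 (j = 134*(-1/131) + 156*(1/12) = -134/131 + 13 = 1569/131 ≈ 11.977)
j + q(x(-4), (6 - 4)*(-5)) = 1569/131 + 0 = 1569/131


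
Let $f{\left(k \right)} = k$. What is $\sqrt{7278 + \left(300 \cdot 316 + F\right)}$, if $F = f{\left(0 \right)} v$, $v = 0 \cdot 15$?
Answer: $3 \sqrt{11342} \approx 319.5$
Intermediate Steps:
$v = 0$
$F = 0$ ($F = 0 \cdot 0 = 0$)
$\sqrt{7278 + \left(300 \cdot 316 + F\right)} = \sqrt{7278 + \left(300 \cdot 316 + 0\right)} = \sqrt{7278 + \left(94800 + 0\right)} = \sqrt{7278 + 94800} = \sqrt{102078} = 3 \sqrt{11342}$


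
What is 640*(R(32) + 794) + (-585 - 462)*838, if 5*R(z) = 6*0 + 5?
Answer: -368586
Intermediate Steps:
R(z) = 1 (R(z) = (6*0 + 5)/5 = (0 + 5)/5 = (1/5)*5 = 1)
640*(R(32) + 794) + (-585 - 462)*838 = 640*(1 + 794) + (-585 - 462)*838 = 640*795 - 1047*838 = 508800 - 877386 = -368586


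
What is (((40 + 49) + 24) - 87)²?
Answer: 676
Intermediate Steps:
(((40 + 49) + 24) - 87)² = ((89 + 24) - 87)² = (113 - 87)² = 26² = 676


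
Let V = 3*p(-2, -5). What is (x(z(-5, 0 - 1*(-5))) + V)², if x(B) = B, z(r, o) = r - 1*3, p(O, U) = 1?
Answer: 25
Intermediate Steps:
z(r, o) = -3 + r (z(r, o) = r - 3 = -3 + r)
V = 3 (V = 3*1 = 3)
(x(z(-5, 0 - 1*(-5))) + V)² = ((-3 - 5) + 3)² = (-8 + 3)² = (-5)² = 25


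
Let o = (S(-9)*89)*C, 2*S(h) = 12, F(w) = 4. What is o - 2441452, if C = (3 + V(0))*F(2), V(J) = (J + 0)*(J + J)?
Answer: -2435044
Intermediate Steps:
V(J) = 2*J² (V(J) = J*(2*J) = 2*J²)
S(h) = 6 (S(h) = (½)*12 = 6)
C = 12 (C = (3 + 2*0²)*4 = (3 + 2*0)*4 = (3 + 0)*4 = 3*4 = 12)
o = 6408 (o = (6*89)*12 = 534*12 = 6408)
o - 2441452 = 6408 - 2441452 = -2435044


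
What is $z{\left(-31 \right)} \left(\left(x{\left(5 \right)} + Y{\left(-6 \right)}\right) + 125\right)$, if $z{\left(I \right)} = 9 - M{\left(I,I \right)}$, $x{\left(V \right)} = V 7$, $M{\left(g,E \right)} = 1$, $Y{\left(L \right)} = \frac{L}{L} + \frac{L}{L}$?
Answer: $1296$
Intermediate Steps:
$Y{\left(L \right)} = 2$ ($Y{\left(L \right)} = 1 + 1 = 2$)
$x{\left(V \right)} = 7 V$
$z{\left(I \right)} = 8$ ($z{\left(I \right)} = 9 - 1 = 8$)
$z{\left(-31 \right)} \left(\left(x{\left(5 \right)} + Y{\left(-6 \right)}\right) + 125\right) = 8 \left(\left(7 \cdot 5 + 2\right) + 125\right) = 8 \left(\left(35 + 2\right) + 125\right) = 8 \left(37 + 125\right) = 8 \cdot 162 = 1296$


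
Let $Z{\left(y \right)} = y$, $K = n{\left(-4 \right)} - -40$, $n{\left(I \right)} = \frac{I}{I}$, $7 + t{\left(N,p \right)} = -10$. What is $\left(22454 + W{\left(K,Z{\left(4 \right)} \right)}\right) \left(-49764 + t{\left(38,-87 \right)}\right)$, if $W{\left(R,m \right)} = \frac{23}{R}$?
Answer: $- \frac{45830230497}{41} \approx -1.1178 \cdot 10^{9}$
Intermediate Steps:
$t{\left(N,p \right)} = -17$ ($t{\left(N,p \right)} = -7 - 10 = -17$)
$n{\left(I \right)} = 1$
$K = 41$ ($K = 1 - -40 = 1 + 40 = 41$)
$\left(22454 + W{\left(K,Z{\left(4 \right)} \right)}\right) \left(-49764 + t{\left(38,-87 \right)}\right) = \left(22454 + \frac{23}{41}\right) \left(-49764 - 17\right) = \left(22454 + 23 \cdot \frac{1}{41}\right) \left(-49781\right) = \left(22454 + \frac{23}{41}\right) \left(-49781\right) = \frac{920637}{41} \left(-49781\right) = - \frac{45830230497}{41}$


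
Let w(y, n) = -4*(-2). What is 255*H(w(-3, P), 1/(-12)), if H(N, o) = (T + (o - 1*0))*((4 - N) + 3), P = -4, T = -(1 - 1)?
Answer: 85/4 ≈ 21.250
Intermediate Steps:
T = 0 (T = -1*0 = 0)
w(y, n) = 8
H(N, o) = o*(7 - N) (H(N, o) = (0 + (o - 1*0))*((4 - N) + 3) = (0 + (o + 0))*(7 - N) = (0 + o)*(7 - N) = o*(7 - N))
255*H(w(-3, P), 1/(-12)) = 255*((7 - 1*8)/(-12)) = 255*(-(7 - 8)/12) = 255*(-1/12*(-1)) = 255*(1/12) = 85/4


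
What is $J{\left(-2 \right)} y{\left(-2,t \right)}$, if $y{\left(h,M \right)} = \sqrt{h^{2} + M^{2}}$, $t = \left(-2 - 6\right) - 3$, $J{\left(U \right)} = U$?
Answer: $- 10 \sqrt{5} \approx -22.361$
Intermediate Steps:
$t = -11$ ($t = \left(-2 - 6\right) - 3 = -8 - 3 = -11$)
$y{\left(h,M \right)} = \sqrt{M^{2} + h^{2}}$
$J{\left(-2 \right)} y{\left(-2,t \right)} = - 2 \sqrt{\left(-11\right)^{2} + \left(-2\right)^{2}} = - 2 \sqrt{121 + 4} = - 2 \sqrt{125} = - 2 \cdot 5 \sqrt{5} = - 10 \sqrt{5}$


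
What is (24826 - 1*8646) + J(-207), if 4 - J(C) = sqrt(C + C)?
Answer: 16184 - 3*I*sqrt(46) ≈ 16184.0 - 20.347*I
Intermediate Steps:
J(C) = 4 - sqrt(2)*sqrt(C) (J(C) = 4 - sqrt(C + C) = 4 - sqrt(2*C) = 4 - sqrt(2)*sqrt(C))
(24826 - 1*8646) + J(-207) = (24826 - 1*8646) + (4 - sqrt(2)*sqrt(-207)) = (24826 - 8646) + (4 - sqrt(2)*3*I*sqrt(23)) = 16180 + (4 - 3*I*sqrt(46)) = 16184 - 3*I*sqrt(46)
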